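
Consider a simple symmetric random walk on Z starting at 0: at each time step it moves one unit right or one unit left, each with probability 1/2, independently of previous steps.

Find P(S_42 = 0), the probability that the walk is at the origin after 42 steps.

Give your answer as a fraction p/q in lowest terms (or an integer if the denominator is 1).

To return to 0 after 42 steps: need exactly 21 steps of +1 and 21 of -1.
Favorable paths: C(42,21) = 538257874440
Total paths: 2^42 = 4398046511104
P = 538257874440/4398046511104 = 67282234305/549755813888

Answer: 67282234305/549755813888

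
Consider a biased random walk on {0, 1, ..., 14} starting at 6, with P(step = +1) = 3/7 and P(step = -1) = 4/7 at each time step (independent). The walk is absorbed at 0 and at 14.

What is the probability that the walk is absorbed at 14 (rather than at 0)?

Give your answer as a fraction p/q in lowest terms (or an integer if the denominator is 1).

Biased walk: p = 3/7, q = 4/7, r = q/p = 4/3
Gambler's ruin: P(hit 14 before 0 | start at 6) = (1 - r^a)/(1 - r^N)
r^6 = 4096/729; r^14 = 268435456/4782969
P = (1 - 4096/729) / (1 - 268435456/4782969) = -3367/729 / -263652487/4782969 = 3155841/37664641

Answer: 3155841/37664641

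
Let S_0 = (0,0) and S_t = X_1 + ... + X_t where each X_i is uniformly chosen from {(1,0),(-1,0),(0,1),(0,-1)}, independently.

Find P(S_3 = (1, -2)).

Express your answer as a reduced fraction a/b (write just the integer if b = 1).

Answer: 3/64

Derivation:
Let h be the number of horizontal steps (so 3-h are vertical). To end at (1,-2) need (h+1)/2 right-steps and ((3-h)-2)/2 up-steps.
Sum over h with 1 ≤ h ≤ 1, h ≡ 1 (mod 2), 3-h ≡ 0 (mod 2):
h=1: C(3,1)·C(1,1)·C(2,0) = 3·1·1 = 3
Total favorable: 3
Total paths: 4^3 = 64
P = 3/64 = 3/64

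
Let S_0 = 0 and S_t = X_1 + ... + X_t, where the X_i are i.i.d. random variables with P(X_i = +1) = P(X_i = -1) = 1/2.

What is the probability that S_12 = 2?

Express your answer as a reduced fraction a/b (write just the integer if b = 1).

Answer: 99/512

Derivation:
To reach position 2 after 12 steps: need 7 steps of +1 and 5 of -1.
Favorable paths: C(12,7) = 792
Total paths: 2^12 = 4096
P = 792/4096 = 99/512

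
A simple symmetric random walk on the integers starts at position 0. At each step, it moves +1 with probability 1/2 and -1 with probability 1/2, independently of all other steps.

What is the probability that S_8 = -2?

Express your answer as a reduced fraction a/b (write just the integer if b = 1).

To reach position -2 after 8 steps: need 3 steps of +1 and 5 of -1.
Favorable paths: C(8,3) = 56
Total paths: 2^8 = 256
P = 56/256 = 7/32

Answer: 7/32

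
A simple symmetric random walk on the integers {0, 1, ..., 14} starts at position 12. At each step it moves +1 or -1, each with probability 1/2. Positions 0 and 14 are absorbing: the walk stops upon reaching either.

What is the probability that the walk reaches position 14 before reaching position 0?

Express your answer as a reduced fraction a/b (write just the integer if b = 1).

Answer: 6/7

Derivation:
Symmetric walk (p = 1/2): the harmonic-function argument gives P(hit 14 before 0 | start at 12) = a/N.
P = 12/14 = 6/7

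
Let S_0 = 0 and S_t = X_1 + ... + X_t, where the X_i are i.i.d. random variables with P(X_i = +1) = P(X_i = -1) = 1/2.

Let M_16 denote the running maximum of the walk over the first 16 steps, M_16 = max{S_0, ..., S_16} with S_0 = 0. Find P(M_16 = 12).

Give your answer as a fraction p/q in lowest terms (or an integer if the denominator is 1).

Let M_16 = max(S_0,...,S_16). Use the reflection principle: for j ≥ 1, #{paths with M_16 ≥ j} = #{S_16 ≥ j} + #{S_16 ≥ j+1}.
By reflection, #{M_16 ≥ 12} = #{S_16 ≥ 12} + #{S_16 ≥ 13} = 137 + 17 = 154.
#{M_16 ≥ 13} = #{S_16 ≥ 13} + #{S_16 ≥ 14} = 17 + 17 = 34.
#{M_16 = 12} = 154 - 34 = 120.
P(M_16 = 12) = 120/65536 = 15/8192

Answer: 15/8192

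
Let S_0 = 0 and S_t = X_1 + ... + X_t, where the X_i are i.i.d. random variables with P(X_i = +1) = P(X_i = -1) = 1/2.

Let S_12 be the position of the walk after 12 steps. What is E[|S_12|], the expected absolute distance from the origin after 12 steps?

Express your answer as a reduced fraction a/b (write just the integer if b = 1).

S_12 takes values m ≡ 0 (mod 2) with |m| ≤ 12; P(S_12=m) = C(12,(12+m)/2)/2^12.
Total paths: 2^12 = 4096
Distribution: P(S=-12)=1/4096, P(S=-10)=12/4096, P(S=-8)=66/4096, P(S=-6)=220/4096, P(S=-4)=495/4096, P(S=-2)=792/4096, P(S=0)=924/4096, P(S=2)=792/4096, P(S=4)=495/4096, P(S=6)=220/4096, P(S=8)=66/4096, P(S=10)=12/4096, P(S=12)=1/4096
E[|S_12|] = Σ_m |m|·P(S_12=m) = 11088/4096 = 693/256

Answer: 693/256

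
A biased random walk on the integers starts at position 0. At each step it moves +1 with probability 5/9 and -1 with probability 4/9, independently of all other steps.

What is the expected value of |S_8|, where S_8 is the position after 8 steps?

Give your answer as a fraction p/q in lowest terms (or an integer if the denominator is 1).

Answer: 98786248/43046721

Derivation:
S_8 takes values m ≡ 0 (mod 2) with |m| ≤ 8; P(S_8=m) = C(8,(8+m)/2) · (5/9)^((8+m)/2) · (4/9)^((8-m)/2).
Distribution: P(S=-8)=65536/43046721, P(S=-6)=655360/43046721, P(S=-4)=2867200/43046721, P(S=-2)=7168000/43046721, P(S=0)=11200000/43046721, P(S=2)=11200000/43046721, P(S=4)=7000000/43046721, P(S=6)=2500000/43046721, P(S=8)=390625/43046721
E[|S_8|] = Σ_m |m|·P(S_8=m) = 98786248/43046721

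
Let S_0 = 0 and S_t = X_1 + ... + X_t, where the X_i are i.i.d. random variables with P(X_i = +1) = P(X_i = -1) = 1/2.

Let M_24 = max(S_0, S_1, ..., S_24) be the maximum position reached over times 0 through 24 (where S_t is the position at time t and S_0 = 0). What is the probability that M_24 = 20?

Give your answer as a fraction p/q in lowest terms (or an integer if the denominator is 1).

Answer: 69/4194304

Derivation:
Let M_24 = max(S_0,...,S_24). Use the reflection principle: for j ≥ 1, #{paths with M_24 ≥ j} = #{S_24 ≥ j} + #{S_24 ≥ j+1}.
By reflection, #{M_24 ≥ 20} = #{S_24 ≥ 20} + #{S_24 ≥ 21} = 301 + 25 = 326.
#{M_24 ≥ 21} = #{S_24 ≥ 21} + #{S_24 ≥ 22} = 25 + 25 = 50.
#{M_24 = 20} = 326 - 50 = 276.
P(M_24 = 20) = 276/16777216 = 69/4194304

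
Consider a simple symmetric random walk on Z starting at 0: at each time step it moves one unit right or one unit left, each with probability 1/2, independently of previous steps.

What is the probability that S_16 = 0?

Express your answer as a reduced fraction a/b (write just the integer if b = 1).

Answer: 6435/32768

Derivation:
To return to 0 after 16 steps: need exactly 8 steps of +1 and 8 of -1.
Favorable paths: C(16,8) = 12870
Total paths: 2^16 = 65536
P = 12870/65536 = 6435/32768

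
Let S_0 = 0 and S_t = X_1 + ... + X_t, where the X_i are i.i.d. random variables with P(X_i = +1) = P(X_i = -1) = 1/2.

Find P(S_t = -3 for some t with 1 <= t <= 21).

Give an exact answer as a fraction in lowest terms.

Answer: 548895/1048576

Derivation:
Count via complement. Let g(t,s) = #length-t paths at position s with S_1..S_t all ≠ -3.
g(t,s) = g(t-1,s-1) + g(t-1,s+1) for s ≠ -3; g(t,-3) = 0.
t=0: g(0,0)=1
t=1: g(1,-1)=1 g(1,1)=1
t=2: g(2,-2)=1 g(2,0)=2 g(2,2)=1
t=3: g(3,-1)=3 g(3,1)=3 g(3,3)=1
t=4: g(4,-2)=3 g(4,0)=6 g(4,2)=4 g(4,4)=1
t=5: g(5,-1)=9 g(5,1)=10 g(5,3)=5 g(5,5)=1
t=6: g(6,-2)=9 g(6,0)=19 g(6,2)=15 g(6,4)=6 g(6,6)=1
t=7: g(7,-1)=28 g(7,1)=34 g(7,3)=21 g(7,5)=7 g(7,7)=1
t=8: g(8,-2)=28 g(8,0)=62 g(8,2)=55 g(8,4)=28 g(8,6)=8 g(8,8)=1
t=9: g(9,-1)=90 g(9,1)=117 g(9,3)=83 g(9,5)=36 g(9,7)=9 g(9,9)=1
t=10: g(10,-2)=90 g(10,0)=207 g(10,2)=200 g(10,4)=119 g(10,6)=45 g(10,8)=10 g(10,10)=1
t=11: g(11,-1)=297 g(11,1)=407 g(11,3)=319 g(11,5)=164 g(11,7)=55 g(11,9)=11 g(11,11)=1
t=12: g(12,-2)=297 g(12,0)=704 g(12,2)=726 g(12,4)=483 g(12,6)=219 g(12,8)=66 g(12,10)=12 g(12,12)=1
t=13: g(13,-1)=1001 g(13,1)=1430 g(13,3)=1209 g(13,5)=702 g(13,7)=285 g(13,9)=78 g(13,11)=13 g(13,13)=1
t=14: g(14,-2)=1001 g(14,0)=2431 g(14,2)=2639 g(14,4)=1911 g(14,6)=987 g(14,8)=363 g(14,10)=91 g(14,12)=14 g(14,14)=1
t=15: g(15,-1)=3432 g(15,1)=5070 g(15,3)=4550 g(15,5)=2898 g(15,7)=1350 g(15,9)=454 g(15,11)=105 g(15,13)=15 g(15,15)=1
t=16: g(16,-2)=3432 g(16,0)=8502 g(16,2)=9620 g(16,4)=7448 g(16,6)=4248 g(16,8)=1804 g(16,10)=559 g(16,12)=120 g(16,14)=16 g(16,16)=1
t=17: g(17,-1)=11934 g(17,1)=18122 g(17,3)=17068 g(17,5)=11696 g(17,7)=6052 g(17,9)=2363 g(17,11)=679 g(17,13)=136 g(17,15)=17 g(17,17)=1
t=18: g(18,-2)=11934 g(18,0)=30056 g(18,2)=35190 g(18,4)=28764 g(18,6)=17748 g(18,8)=8415 g(18,10)=3042 g(18,12)=815 g(18,14)=153 g(18,16)=18 g(18,18)=1
t=19: g(19,-1)=41990 g(19,1)=65246 g(19,3)=63954 g(19,5)=46512 g(19,7)=26163 g(19,9)=11457 g(19,11)=3857 g(19,13)=968 g(19,15)=171 g(19,17)=19 g(19,19)=1
t=20: g(20,-2)=41990 g(20,0)=107236 g(20,2)=129200 g(20,4)=110466 g(20,6)=72675 g(20,8)=37620 g(20,10)=15314 g(20,12)=4825 g(20,14)=1139 g(20,16)=190 g(20,18)=20 g(20,20)=1
t=21: g(21,-1)=149226 g(21,1)=236436 g(21,3)=239666 g(21,5)=183141 g(21,7)=110295 g(21,9)=52934 g(21,11)=20139 g(21,13)=5964 g(21,15)=1329 g(21,17)=210 g(21,19)=21 g(21,21)=1
Paths never hitting -3: Σ_s g(21,s) = 999362
Paths hitting -3: 2^21 - 999362 = 1097790
P = 1097790/2097152 = 548895/1048576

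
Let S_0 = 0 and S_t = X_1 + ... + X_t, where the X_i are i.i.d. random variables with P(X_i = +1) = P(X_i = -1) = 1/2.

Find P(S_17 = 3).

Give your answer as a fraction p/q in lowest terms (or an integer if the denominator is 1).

To reach position 3 after 17 steps: need 10 steps of +1 and 7 of -1.
Favorable paths: C(17,10) = 19448
Total paths: 2^17 = 131072
P = 19448/131072 = 2431/16384

Answer: 2431/16384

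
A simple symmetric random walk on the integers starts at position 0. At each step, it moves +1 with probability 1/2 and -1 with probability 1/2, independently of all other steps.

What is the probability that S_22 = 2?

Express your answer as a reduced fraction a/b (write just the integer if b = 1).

Answer: 323323/2097152

Derivation:
To reach position 2 after 22 steps: need 12 steps of +1 and 10 of -1.
Favorable paths: C(22,12) = 646646
Total paths: 2^22 = 4194304
P = 646646/4194304 = 323323/2097152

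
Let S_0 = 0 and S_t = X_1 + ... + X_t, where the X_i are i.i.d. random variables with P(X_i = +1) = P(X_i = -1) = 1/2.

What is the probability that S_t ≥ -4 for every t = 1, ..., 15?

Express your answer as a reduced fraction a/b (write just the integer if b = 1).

Answer: 25883/32768

Derivation:
Let f(t,s) = #length-t paths at position s with S_1..S_t all ≥ -4.
f(t,s) = f(t-1,s-1) + f(t-1,s+1) for s ≥ -4; f(t,s) = 0 for s < -4.
t=0: f(0,0)=1
t=1: f(1,-1)=1 f(1,1)=1
t=2: f(2,-2)=1 f(2,0)=2 f(2,2)=1
t=3: f(3,-3)=1 f(3,-1)=3 f(3,1)=3 f(3,3)=1
t=4: f(4,-4)=1 f(4,-2)=4 f(4,0)=6 f(4,2)=4 f(4,4)=1
t=5: f(5,-3)=5 f(5,-1)=10 f(5,1)=10 f(5,3)=5 f(5,5)=1
t=6: f(6,-4)=5 f(6,-2)=15 f(6,0)=20 f(6,2)=15 f(6,4)=6 f(6,6)=1
t=7: f(7,-3)=20 f(7,-1)=35 f(7,1)=35 f(7,3)=21 f(7,5)=7 f(7,7)=1
t=8: f(8,-4)=20 f(8,-2)=55 f(8,0)=70 f(8,2)=56 f(8,4)=28 f(8,6)=8 f(8,8)=1
t=9: f(9,-3)=75 f(9,-1)=125 f(9,1)=126 f(9,3)=84 f(9,5)=36 f(9,7)=9 f(9,9)=1
t=10: f(10,-4)=75 f(10,-2)=200 f(10,0)=251 f(10,2)=210 f(10,4)=120 f(10,6)=45 f(10,8)=10 f(10,10)=1
t=11: f(11,-3)=275 f(11,-1)=451 f(11,1)=461 f(11,3)=330 f(11,5)=165 f(11,7)=55 f(11,9)=11 f(11,11)=1
t=12: f(12,-4)=275 f(12,-2)=726 f(12,0)=912 f(12,2)=791 f(12,4)=495 f(12,6)=220 f(12,8)=66 f(12,10)=12 f(12,12)=1
t=13: f(13,-3)=1001 f(13,-1)=1638 f(13,1)=1703 f(13,3)=1286 f(13,5)=715 f(13,7)=286 f(13,9)=78 f(13,11)=13 f(13,13)=1
t=14: f(14,-4)=1001 f(14,-2)=2639 f(14,0)=3341 f(14,2)=2989 f(14,4)=2001 f(14,6)=1001 f(14,8)=364 f(14,10)=91 f(14,12)=14 f(14,14)=1
t=15: f(15,-3)=3640 f(15,-1)=5980 f(15,1)=6330 f(15,3)=4990 f(15,5)=3002 f(15,7)=1365 f(15,9)=455 f(15,11)=105 f(15,13)=15 f(15,15)=1
Σ_s f(15,s) = 25883
P = 25883/32768 = 25883/32768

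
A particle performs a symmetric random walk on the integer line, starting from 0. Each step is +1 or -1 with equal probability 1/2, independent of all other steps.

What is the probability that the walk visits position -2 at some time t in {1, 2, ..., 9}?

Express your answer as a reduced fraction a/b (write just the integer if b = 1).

Answer: 65/128

Derivation:
Count via complement. Let g(t,s) = #length-t paths at position s with S_1..S_t all ≠ -2.
g(t,s) = g(t-1,s-1) + g(t-1,s+1) for s ≠ -2; g(t,-2) = 0.
t=0: g(0,0)=1
t=1: g(1,-1)=1 g(1,1)=1
t=2: g(2,0)=2 g(2,2)=1
t=3: g(3,-1)=2 g(3,1)=3 g(3,3)=1
t=4: g(4,0)=5 g(4,2)=4 g(4,4)=1
t=5: g(5,-1)=5 g(5,1)=9 g(5,3)=5 g(5,5)=1
t=6: g(6,0)=14 g(6,2)=14 g(6,4)=6 g(6,6)=1
t=7: g(7,-1)=14 g(7,1)=28 g(7,3)=20 g(7,5)=7 g(7,7)=1
t=8: g(8,0)=42 g(8,2)=48 g(8,4)=27 g(8,6)=8 g(8,8)=1
t=9: g(9,-1)=42 g(9,1)=90 g(9,3)=75 g(9,5)=35 g(9,7)=9 g(9,9)=1
Paths never hitting -2: Σ_s g(9,s) = 252
Paths hitting -2: 2^9 - 252 = 260
P = 260/512 = 65/128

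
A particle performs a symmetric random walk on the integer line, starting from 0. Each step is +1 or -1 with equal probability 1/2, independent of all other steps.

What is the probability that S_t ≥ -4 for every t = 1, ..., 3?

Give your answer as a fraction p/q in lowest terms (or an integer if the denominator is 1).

Answer: 1

Derivation:
Let f(t,s) = #length-t paths at position s with S_1..S_t all ≥ -4.
f(t,s) = f(t-1,s-1) + f(t-1,s+1) for s ≥ -4; f(t,s) = 0 for s < -4.
t=0: f(0,0)=1
t=1: f(1,-1)=1 f(1,1)=1
t=2: f(2,-2)=1 f(2,0)=2 f(2,2)=1
t=3: f(3,-3)=1 f(3,-1)=3 f(3,1)=3 f(3,3)=1
Σ_s f(3,s) = 8
P = 8/8 = 1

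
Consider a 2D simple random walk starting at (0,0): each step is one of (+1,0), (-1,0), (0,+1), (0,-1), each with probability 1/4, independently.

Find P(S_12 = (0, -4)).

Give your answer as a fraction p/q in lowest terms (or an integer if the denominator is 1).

Answer: 245025/16777216

Derivation:
Let h be the number of horizontal steps (so 12-h are vertical). To end at (0,-4) need (h+0)/2 right-steps and ((12-h)-4)/2 up-steps.
Sum over h with 0 ≤ h ≤ 8, h ≡ 0 (mod 2), 12-h ≡ 0 (mod 2):
h=0: C(12,0)·C(0,0)·C(12,4) = 1·1·495 = 495
h=2: C(12,2)·C(2,1)·C(10,3) = 66·2·120 = 15840
h=4: C(12,4)·C(4,2)·C(8,2) = 495·6·28 = 83160
h=6: C(12,6)·C(6,3)·C(6,1) = 924·20·6 = 110880
h=8: C(12,8)·C(8,4)·C(4,0) = 495·70·1 = 34650
Total favorable: 245025
Total paths: 4^12 = 16777216
P = 245025/16777216 = 245025/16777216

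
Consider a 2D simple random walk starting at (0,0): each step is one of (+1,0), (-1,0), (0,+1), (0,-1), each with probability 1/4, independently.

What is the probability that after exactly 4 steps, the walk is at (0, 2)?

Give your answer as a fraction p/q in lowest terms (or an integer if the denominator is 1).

Answer: 1/16

Derivation:
Let h be the number of horizontal steps (so 4-h are vertical). To end at (0,2) need (h+0)/2 right-steps and ((4-h)+2)/2 up-steps.
Sum over h with 0 ≤ h ≤ 2, h ≡ 0 (mod 2), 4-h ≡ 0 (mod 2):
h=0: C(4,0)·C(0,0)·C(4,3) = 1·1·4 = 4
h=2: C(4,2)·C(2,1)·C(2,2) = 6·2·1 = 12
Total favorable: 16
Total paths: 4^4 = 256
P = 16/256 = 1/16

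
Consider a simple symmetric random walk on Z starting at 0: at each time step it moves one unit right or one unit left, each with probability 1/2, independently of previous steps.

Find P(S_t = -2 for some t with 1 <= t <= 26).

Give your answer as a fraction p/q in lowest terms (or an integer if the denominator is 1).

Answer: 11762641/16777216

Derivation:
Count via complement. Let g(t,s) = #length-t paths at position s with S_1..S_t all ≠ -2.
g(t,s) = g(t-1,s-1) + g(t-1,s+1) for s ≠ -2; g(t,-2) = 0.
t=0: g(0,0)=1
t=1: g(1,-1)=1 g(1,1)=1
t=2: g(2,0)=2 g(2,2)=1
t=3: g(3,-1)=2 g(3,1)=3 g(3,3)=1
t=4: g(4,0)=5 g(4,2)=4 g(4,4)=1
t=5: g(5,-1)=5 g(5,1)=9 g(5,3)=5 g(5,5)=1
t=6: g(6,0)=14 g(6,2)=14 g(6,4)=6 g(6,6)=1
t=7: g(7,-1)=14 g(7,1)=28 g(7,3)=20 g(7,5)=7 g(7,7)=1
t=8: g(8,0)=42 g(8,2)=48 g(8,4)=27 g(8,6)=8 g(8,8)=1
t=9: g(9,-1)=42 g(9,1)=90 g(9,3)=75 g(9,5)=35 g(9,7)=9 g(9,9)=1
t=10: g(10,0)=132 g(10,2)=165 g(10,4)=110 g(10,6)=44 g(10,8)=10 g(10,10)=1
t=11: g(11,-1)=132 g(11,1)=297 g(11,3)=275 g(11,5)=154 g(11,7)=54 g(11,9)=11 g(11,11)=1
t=12: g(12,0)=429 g(12,2)=572 g(12,4)=429 g(12,6)=208 g(12,8)=65 g(12,10)=12 g(12,12)=1
t=13: g(13,-1)=429 g(13,1)=1001 g(13,3)=1001 g(13,5)=637 g(13,7)=273 g(13,9)=77 g(13,11)=13 g(13,13)=1
t=14: g(14,0)=1430 g(14,2)=2002 g(14,4)=1638 g(14,6)=910 g(14,8)=350 g(14,10)=90 g(14,12)=14 g(14,14)=1
t=15: g(15,-1)=1430 g(15,1)=3432 g(15,3)=3640 g(15,5)=2548 g(15,7)=1260 g(15,9)=440 g(15,11)=104 g(15,13)=15 g(15,15)=1
t=16: g(16,0)=4862 g(16,2)=7072 g(16,4)=6188 g(16,6)=3808 g(16,8)=1700 g(16,10)=544 g(16,12)=119 g(16,14)=16 g(16,16)=1
t=17: g(17,-1)=4862 g(17,1)=11934 g(17,3)=13260 g(17,5)=9996 g(17,7)=5508 g(17,9)=2244 g(17,11)=663 g(17,13)=135 g(17,15)=17 g(17,17)=1
t=18: g(18,0)=16796 g(18,2)=25194 g(18,4)=23256 g(18,6)=15504 g(18,8)=7752 g(18,10)=2907 g(18,12)=798 g(18,14)=152 g(18,16)=18 g(18,18)=1
t=19: g(19,-1)=16796 g(19,1)=41990 g(19,3)=48450 g(19,5)=38760 g(19,7)=23256 g(19,9)=10659 g(19,11)=3705 g(19,13)=950 g(19,15)=170 g(19,17)=19 g(19,19)=1
t=20: g(20,0)=58786 g(20,2)=90440 g(20,4)=87210 g(20,6)=62016 g(20,8)=33915 g(20,10)=14364 g(20,12)=4655 g(20,14)=1120 g(20,16)=189 g(20,18)=20 g(20,20)=1
t=21: g(21,-1)=58786 g(21,1)=149226 g(21,3)=177650 g(21,5)=149226 g(21,7)=95931 g(21,9)=48279 g(21,11)=19019 g(21,13)=5775 g(21,15)=1309 g(21,17)=209 g(21,19)=21 g(21,21)=1
t=22: g(22,0)=208012 g(22,2)=326876 g(22,4)=326876 g(22,6)=245157 g(22,8)=144210 g(22,10)=67298 g(22,12)=24794 g(22,14)=7084 g(22,16)=1518 g(22,18)=230 g(22,20)=22 g(22,22)=1
t=23: g(23,-1)=208012 g(23,1)=534888 g(23,3)=653752 g(23,5)=572033 g(23,7)=389367 g(23,9)=211508 g(23,11)=92092 g(23,13)=31878 g(23,15)=8602 g(23,17)=1748 g(23,19)=252 g(23,21)=23 g(23,23)=1
t=24: g(24,0)=742900 g(24,2)=1188640 g(24,4)=1225785 g(24,6)=961400 g(24,8)=600875 g(24,10)=303600 g(24,12)=123970 g(24,14)=40480 g(24,16)=10350 g(24,18)=2000 g(24,20)=275 g(24,22)=24 g(24,24)=1
t=25: g(25,-1)=742900 g(25,1)=1931540 g(25,3)=2414425 g(25,5)=2187185 g(25,7)=1562275 g(25,9)=904475 g(25,11)=427570 g(25,13)=164450 g(25,15)=50830 g(25,17)=12350 g(25,19)=2275 g(25,21)=299 g(25,23)=25 g(25,25)=1
t=26: g(26,0)=2674440 g(26,2)=4345965 g(26,4)=4601610 g(26,6)=3749460 g(26,8)=2466750 g(26,10)=1332045 g(26,12)=592020 g(26,14)=215280 g(26,16)=63180 g(26,18)=14625 g(26,20)=2574 g(26,22)=324 g(26,24)=26 g(26,26)=1
Paths never hitting -2: Σ_s g(26,s) = 20058300
Paths hitting -2: 2^26 - 20058300 = 47050564
P = 47050564/67108864 = 11762641/16777216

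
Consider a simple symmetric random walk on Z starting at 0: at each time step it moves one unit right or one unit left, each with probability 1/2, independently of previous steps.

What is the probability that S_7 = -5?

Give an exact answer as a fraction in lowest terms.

To reach position -5 after 7 steps: need 1 step of +1 and 6 of -1.
Favorable paths: C(7,1) = 7
Total paths: 2^7 = 128
P = 7/128 = 7/128

Answer: 7/128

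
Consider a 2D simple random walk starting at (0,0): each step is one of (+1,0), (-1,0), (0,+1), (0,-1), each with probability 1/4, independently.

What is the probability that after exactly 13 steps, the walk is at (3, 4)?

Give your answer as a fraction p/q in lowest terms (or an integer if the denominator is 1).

Answer: 61347/8388608

Derivation:
Let h be the number of horizontal steps (so 13-h are vertical). To end at (3,4) need (h+3)/2 right-steps and ((13-h)+4)/2 up-steps.
Sum over h with 3 ≤ h ≤ 9, h ≡ 1 (mod 2), 13-h ≡ 0 (mod 2):
h=3: C(13,3)·C(3,3)·C(10,7) = 286·1·120 = 34320
h=5: C(13,5)·C(5,4)·C(8,6) = 1287·5·28 = 180180
h=7: C(13,7)·C(7,5)·C(6,5) = 1716·21·6 = 216216
h=9: C(13,9)·C(9,6)·C(4,4) = 715·84·1 = 60060
Total favorable: 490776
Total paths: 4^13 = 67108864
P = 490776/67108864 = 61347/8388608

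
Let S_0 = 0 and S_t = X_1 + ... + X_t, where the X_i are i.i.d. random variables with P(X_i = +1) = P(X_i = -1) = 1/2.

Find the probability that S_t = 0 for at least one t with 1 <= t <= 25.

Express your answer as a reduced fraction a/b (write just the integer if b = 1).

Count via complement. Let g(t,s) = #length-t paths at position s with S_1..S_t all ≠ 0.
g(t,s) = g(t-1,s-1) + g(t-1,s+1) for s ≠ 0; g(t,0) = 0.
t=0: g(0,0)=1
t=1: g(1,-1)=1 g(1,1)=1
t=2: g(2,-2)=1 g(2,2)=1
t=3: g(3,-3)=1 g(3,-1)=1 g(3,1)=1 g(3,3)=1
t=4: g(4,-4)=1 g(4,-2)=2 g(4,2)=2 g(4,4)=1
t=5: g(5,-5)=1 g(5,-3)=3 g(5,-1)=2 g(5,1)=2 g(5,3)=3 g(5,5)=1
t=6: g(6,-6)=1 g(6,-4)=4 g(6,-2)=5 g(6,2)=5 g(6,4)=4 g(6,6)=1
t=7: g(7,-7)=1 g(7,-5)=5 g(7,-3)=9 g(7,-1)=5 g(7,1)=5 g(7,3)=9 g(7,5)=5 g(7,7)=1
t=8: g(8,-8)=1 g(8,-6)=6 g(8,-4)=14 g(8,-2)=14 g(8,2)=14 g(8,4)=14 g(8,6)=6 g(8,8)=1
t=9: g(9,-9)=1 g(9,-7)=7 g(9,-5)=20 g(9,-3)=28 g(9,-1)=14 g(9,1)=14 g(9,3)=28 g(9,5)=20 g(9,7)=7 g(9,9)=1
t=10: g(10,-10)=1 g(10,-8)=8 g(10,-6)=27 g(10,-4)=48 g(10,-2)=42 g(10,2)=42 g(10,4)=48 g(10,6)=27 g(10,8)=8 g(10,10)=1
t=11: g(11,-11)=1 g(11,-9)=9 g(11,-7)=35 g(11,-5)=75 g(11,-3)=90 g(11,-1)=42 g(11,1)=42 g(11,3)=90 g(11,5)=75 g(11,7)=35 g(11,9)=9 g(11,11)=1
t=12: g(12,-12)=1 g(12,-10)=10 g(12,-8)=44 g(12,-6)=110 g(12,-4)=165 g(12,-2)=132 g(12,2)=132 g(12,4)=165 g(12,6)=110 g(12,8)=44 g(12,10)=10 g(12,12)=1
t=13: g(13,-13)=1 g(13,-11)=11 g(13,-9)=54 g(13,-7)=154 g(13,-5)=275 g(13,-3)=297 g(13,-1)=132 g(13,1)=132 g(13,3)=297 g(13,5)=275 g(13,7)=154 g(13,9)=54 g(13,11)=11 g(13,13)=1
t=14: g(14,-14)=1 g(14,-12)=12 g(14,-10)=65 g(14,-8)=208 g(14,-6)=429 g(14,-4)=572 g(14,-2)=429 g(14,2)=429 g(14,4)=572 g(14,6)=429 g(14,8)=208 g(14,10)=65 g(14,12)=12 g(14,14)=1
t=15: g(15,-15)=1 g(15,-13)=13 g(15,-11)=77 g(15,-9)=273 g(15,-7)=637 g(15,-5)=1001 g(15,-3)=1001 g(15,-1)=429 g(15,1)=429 g(15,3)=1001 g(15,5)=1001 g(15,7)=637 g(15,9)=273 g(15,11)=77 g(15,13)=13 g(15,15)=1
t=16: g(16,-16)=1 g(16,-14)=14 g(16,-12)=90 g(16,-10)=350 g(16,-8)=910 g(16,-6)=1638 g(16,-4)=2002 g(16,-2)=1430 g(16,2)=1430 g(16,4)=2002 g(16,6)=1638 g(16,8)=910 g(16,10)=350 g(16,12)=90 g(16,14)=14 g(16,16)=1
t=17: g(17,-17)=1 g(17,-15)=15 g(17,-13)=104 g(17,-11)=440 g(17,-9)=1260 g(17,-7)=2548 g(17,-5)=3640 g(17,-3)=3432 g(17,-1)=1430 g(17,1)=1430 g(17,3)=3432 g(17,5)=3640 g(17,7)=2548 g(17,9)=1260 g(17,11)=440 g(17,13)=104 g(17,15)=15 g(17,17)=1
t=18: g(18,-18)=1 g(18,-16)=16 g(18,-14)=119 g(18,-12)=544 g(18,-10)=1700 g(18,-8)=3808 g(18,-6)=6188 g(18,-4)=7072 g(18,-2)=4862 g(18,2)=4862 g(18,4)=7072 g(18,6)=6188 g(18,8)=3808 g(18,10)=1700 g(18,12)=544 g(18,14)=119 g(18,16)=16 g(18,18)=1
t=19: g(19,-19)=1 g(19,-17)=17 g(19,-15)=135 g(19,-13)=663 g(19,-11)=2244 g(19,-9)=5508 g(19,-7)=9996 g(19,-5)=13260 g(19,-3)=11934 g(19,-1)=4862 g(19,1)=4862 g(19,3)=11934 g(19,5)=13260 g(19,7)=9996 g(19,9)=5508 g(19,11)=2244 g(19,13)=663 g(19,15)=135 g(19,17)=17 g(19,19)=1
t=20: g(20,-20)=1 g(20,-18)=18 g(20,-16)=152 g(20,-14)=798 g(20,-12)=2907 g(20,-10)=7752 g(20,-8)=15504 g(20,-6)=23256 g(20,-4)=25194 g(20,-2)=16796 g(20,2)=16796 g(20,4)=25194 g(20,6)=23256 g(20,8)=15504 g(20,10)=7752 g(20,12)=2907 g(20,14)=798 g(20,16)=152 g(20,18)=18 g(20,20)=1
t=21: g(21,-21)=1 g(21,-19)=19 g(21,-17)=170 g(21,-15)=950 g(21,-13)=3705 g(21,-11)=10659 g(21,-9)=23256 g(21,-7)=38760 g(21,-5)=48450 g(21,-3)=41990 g(21,-1)=16796 g(21,1)=16796 g(21,3)=41990 g(21,5)=48450 g(21,7)=38760 g(21,9)=23256 g(21,11)=10659 g(21,13)=3705 g(21,15)=950 g(21,17)=170 g(21,19)=19 g(21,21)=1
t=22: g(22,-22)=1 g(22,-20)=20 g(22,-18)=189 g(22,-16)=1120 g(22,-14)=4655 g(22,-12)=14364 g(22,-10)=33915 g(22,-8)=62016 g(22,-6)=87210 g(22,-4)=90440 g(22,-2)=58786 g(22,2)=58786 g(22,4)=90440 g(22,6)=87210 g(22,8)=62016 g(22,10)=33915 g(22,12)=14364 g(22,14)=4655 g(22,16)=1120 g(22,18)=189 g(22,20)=20 g(22,22)=1
t=23: g(23,-23)=1 g(23,-21)=21 g(23,-19)=209 g(23,-17)=1309 g(23,-15)=5775 g(23,-13)=19019 g(23,-11)=48279 g(23,-9)=95931 g(23,-7)=149226 g(23,-5)=177650 g(23,-3)=149226 g(23,-1)=58786 g(23,1)=58786 g(23,3)=149226 g(23,5)=177650 g(23,7)=149226 g(23,9)=95931 g(23,11)=48279 g(23,13)=19019 g(23,15)=5775 g(23,17)=1309 g(23,19)=209 g(23,21)=21 g(23,23)=1
t=24: g(24,-24)=1 g(24,-22)=22 g(24,-20)=230 g(24,-18)=1518 g(24,-16)=7084 g(24,-14)=24794 g(24,-12)=67298 g(24,-10)=144210 g(24,-8)=245157 g(24,-6)=326876 g(24,-4)=326876 g(24,-2)=208012 g(24,2)=208012 g(24,4)=326876 g(24,6)=326876 g(24,8)=245157 g(24,10)=144210 g(24,12)=67298 g(24,14)=24794 g(24,16)=7084 g(24,18)=1518 g(24,20)=230 g(24,22)=22 g(24,24)=1
t=25: g(25,-25)=1 g(25,-23)=23 g(25,-21)=252 g(25,-19)=1748 g(25,-17)=8602 g(25,-15)=31878 g(25,-13)=92092 g(25,-11)=211508 g(25,-9)=389367 g(25,-7)=572033 g(25,-5)=653752 g(25,-3)=534888 g(25,-1)=208012 g(25,1)=208012 g(25,3)=534888 g(25,5)=653752 g(25,7)=572033 g(25,9)=389367 g(25,11)=211508 g(25,13)=92092 g(25,15)=31878 g(25,17)=8602 g(25,19)=1748 g(25,21)=252 g(25,23)=23 g(25,25)=1
Paths never hitting 0: Σ_s g(25,s) = 5408312
Paths hitting 0: 2^25 - 5408312 = 28146120
P = 28146120/33554432 = 3518265/4194304

Answer: 3518265/4194304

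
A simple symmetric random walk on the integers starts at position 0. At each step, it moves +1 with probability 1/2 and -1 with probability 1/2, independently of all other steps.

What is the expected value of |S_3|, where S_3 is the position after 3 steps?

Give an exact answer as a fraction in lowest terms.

Answer: 3/2

Derivation:
S_3 takes values m ≡ 1 (mod 2) with |m| ≤ 3; P(S_3=m) = C(3,(3+m)/2)/2^3.
Total paths: 2^3 = 8
Distribution: P(S=-3)=1/8, P(S=-1)=3/8, P(S=1)=3/8, P(S=3)=1/8
E[|S_3|] = Σ_m |m|·P(S_3=m) = 12/8 = 3/2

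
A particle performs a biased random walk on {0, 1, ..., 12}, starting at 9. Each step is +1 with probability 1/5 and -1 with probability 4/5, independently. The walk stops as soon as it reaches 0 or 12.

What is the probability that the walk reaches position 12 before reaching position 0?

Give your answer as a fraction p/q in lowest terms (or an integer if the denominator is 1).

Answer: 4161/266305

Derivation:
Biased walk: p = 1/5, q = 4/5, r = q/p = 4
Gambler's ruin: P(hit 12 before 0 | start at 9) = (1 - r^a)/(1 - r^N)
r^9 = 262144; r^12 = 16777216
P = (1 - 262144) / (1 - 16777216) = -262143 / -16777215 = 4161/266305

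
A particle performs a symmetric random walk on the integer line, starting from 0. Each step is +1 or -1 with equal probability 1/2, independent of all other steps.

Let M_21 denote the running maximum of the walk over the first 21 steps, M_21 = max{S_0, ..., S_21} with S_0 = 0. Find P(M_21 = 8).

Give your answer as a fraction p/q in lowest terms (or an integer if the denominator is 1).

Let M_21 = max(S_0,...,S_21). Use the reflection principle: for j ≥ 1, #{paths with M_21 ≥ j} = #{S_21 ≥ j} + #{S_21 ≥ j+1}.
By reflection, #{M_21 ≥ 8} = #{S_21 ≥ 8} + #{S_21 ≥ 9} = 82160 + 82160 = 164320.
#{M_21 ≥ 9} = #{S_21 ≥ 9} + #{S_21 ≥ 10} = 82160 + 27896 = 110056.
#{M_21 = 8} = 164320 - 110056 = 54264.
P(M_21 = 8) = 54264/2097152 = 6783/262144

Answer: 6783/262144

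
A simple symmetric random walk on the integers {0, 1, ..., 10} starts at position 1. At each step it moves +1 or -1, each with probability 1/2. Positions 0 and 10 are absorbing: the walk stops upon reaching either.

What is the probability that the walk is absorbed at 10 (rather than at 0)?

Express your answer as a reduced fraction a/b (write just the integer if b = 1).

Answer: 1/10

Derivation:
Symmetric walk (p = 1/2): the harmonic-function argument gives P(hit 10 before 0 | start at 1) = a/N.
P = 1/10 = 1/10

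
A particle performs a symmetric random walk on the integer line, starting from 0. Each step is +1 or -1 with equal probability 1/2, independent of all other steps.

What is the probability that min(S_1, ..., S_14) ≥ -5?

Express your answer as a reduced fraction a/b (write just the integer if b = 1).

Let f(t,s) = #length-t paths at position s with S_1..S_t all ≥ -5.
f(t,s) = f(t-1,s-1) + f(t-1,s+1) for s ≥ -5; f(t,s) = 0 for s < -5.
t=0: f(0,0)=1
t=1: f(1,-1)=1 f(1,1)=1
t=2: f(2,-2)=1 f(2,0)=2 f(2,2)=1
t=3: f(3,-3)=1 f(3,-1)=3 f(3,1)=3 f(3,3)=1
t=4: f(4,-4)=1 f(4,-2)=4 f(4,0)=6 f(4,2)=4 f(4,4)=1
t=5: f(5,-5)=1 f(5,-3)=5 f(5,-1)=10 f(5,1)=10 f(5,3)=5 f(5,5)=1
t=6: f(6,-4)=6 f(6,-2)=15 f(6,0)=20 f(6,2)=15 f(6,4)=6 f(6,6)=1
t=7: f(7,-5)=6 f(7,-3)=21 f(7,-1)=35 f(7,1)=35 f(7,3)=21 f(7,5)=7 f(7,7)=1
t=8: f(8,-4)=27 f(8,-2)=56 f(8,0)=70 f(8,2)=56 f(8,4)=28 f(8,6)=8 f(8,8)=1
t=9: f(9,-5)=27 f(9,-3)=83 f(9,-1)=126 f(9,1)=126 f(9,3)=84 f(9,5)=36 f(9,7)=9 f(9,9)=1
t=10: f(10,-4)=110 f(10,-2)=209 f(10,0)=252 f(10,2)=210 f(10,4)=120 f(10,6)=45 f(10,8)=10 f(10,10)=1
t=11: f(11,-5)=110 f(11,-3)=319 f(11,-1)=461 f(11,1)=462 f(11,3)=330 f(11,5)=165 f(11,7)=55 f(11,9)=11 f(11,11)=1
t=12: f(12,-4)=429 f(12,-2)=780 f(12,0)=923 f(12,2)=792 f(12,4)=495 f(12,6)=220 f(12,8)=66 f(12,10)=12 f(12,12)=1
t=13: f(13,-5)=429 f(13,-3)=1209 f(13,-1)=1703 f(13,1)=1715 f(13,3)=1287 f(13,5)=715 f(13,7)=286 f(13,9)=78 f(13,11)=13 f(13,13)=1
t=14: f(14,-4)=1638 f(14,-2)=2912 f(14,0)=3418 f(14,2)=3002 f(14,4)=2002 f(14,6)=1001 f(14,8)=364 f(14,10)=91 f(14,12)=14 f(14,14)=1
Σ_s f(14,s) = 14443
P = 14443/16384 = 14443/16384

Answer: 14443/16384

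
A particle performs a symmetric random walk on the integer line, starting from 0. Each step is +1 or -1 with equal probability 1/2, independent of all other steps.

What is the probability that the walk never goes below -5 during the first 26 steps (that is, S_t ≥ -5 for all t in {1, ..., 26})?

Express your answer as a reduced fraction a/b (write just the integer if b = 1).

Let f(t,s) = #length-t paths at position s with S_1..S_t all ≥ -5.
f(t,s) = f(t-1,s-1) + f(t-1,s+1) for s ≥ -5; f(t,s) = 0 for s < -5.
t=0: f(0,0)=1
t=1: f(1,-1)=1 f(1,1)=1
t=2: f(2,-2)=1 f(2,0)=2 f(2,2)=1
t=3: f(3,-3)=1 f(3,-1)=3 f(3,1)=3 f(3,3)=1
t=4: f(4,-4)=1 f(4,-2)=4 f(4,0)=6 f(4,2)=4 f(4,4)=1
t=5: f(5,-5)=1 f(5,-3)=5 f(5,-1)=10 f(5,1)=10 f(5,3)=5 f(5,5)=1
t=6: f(6,-4)=6 f(6,-2)=15 f(6,0)=20 f(6,2)=15 f(6,4)=6 f(6,6)=1
t=7: f(7,-5)=6 f(7,-3)=21 f(7,-1)=35 f(7,1)=35 f(7,3)=21 f(7,5)=7 f(7,7)=1
t=8: f(8,-4)=27 f(8,-2)=56 f(8,0)=70 f(8,2)=56 f(8,4)=28 f(8,6)=8 f(8,8)=1
t=9: f(9,-5)=27 f(9,-3)=83 f(9,-1)=126 f(9,1)=126 f(9,3)=84 f(9,5)=36 f(9,7)=9 f(9,9)=1
t=10: f(10,-4)=110 f(10,-2)=209 f(10,0)=252 f(10,2)=210 f(10,4)=120 f(10,6)=45 f(10,8)=10 f(10,10)=1
t=11: f(11,-5)=110 f(11,-3)=319 f(11,-1)=461 f(11,1)=462 f(11,3)=330 f(11,5)=165 f(11,7)=55 f(11,9)=11 f(11,11)=1
t=12: f(12,-4)=429 f(12,-2)=780 f(12,0)=923 f(12,2)=792 f(12,4)=495 f(12,6)=220 f(12,8)=66 f(12,10)=12 f(12,12)=1
t=13: f(13,-5)=429 f(13,-3)=1209 f(13,-1)=1703 f(13,1)=1715 f(13,3)=1287 f(13,5)=715 f(13,7)=286 f(13,9)=78 f(13,11)=13 f(13,13)=1
t=14: f(14,-4)=1638 f(14,-2)=2912 f(14,0)=3418 f(14,2)=3002 f(14,4)=2002 f(14,6)=1001 f(14,8)=364 f(14,10)=91 f(14,12)=14 f(14,14)=1
t=15: f(15,-5)=1638 f(15,-3)=4550 f(15,-1)=6330 f(15,1)=6420 f(15,3)=5004 f(15,5)=3003 f(15,7)=1365 f(15,9)=455 f(15,11)=105 f(15,13)=15 f(15,15)=1
t=16: f(16,-4)=6188 f(16,-2)=10880 f(16,0)=12750 f(16,2)=11424 f(16,4)=8007 f(16,6)=4368 f(16,8)=1820 f(16,10)=560 f(16,12)=120 f(16,14)=16 f(16,16)=1
t=17: f(17,-5)=6188 f(17,-3)=17068 f(17,-1)=23630 f(17,1)=24174 f(17,3)=19431 f(17,5)=12375 f(17,7)=6188 f(17,9)=2380 f(17,11)=680 f(17,13)=136 f(17,15)=17 f(17,17)=1
t=18: f(18,-4)=23256 f(18,-2)=40698 f(18,0)=47804 f(18,2)=43605 f(18,4)=31806 f(18,6)=18563 f(18,8)=8568 f(18,10)=3060 f(18,12)=816 f(18,14)=153 f(18,16)=18 f(18,18)=1
t=19: f(19,-5)=23256 f(19,-3)=63954 f(19,-1)=88502 f(19,1)=91409 f(19,3)=75411 f(19,5)=50369 f(19,7)=27131 f(19,9)=11628 f(19,11)=3876 f(19,13)=969 f(19,15)=171 f(19,17)=19 f(19,19)=1
t=20: f(20,-4)=87210 f(20,-2)=152456 f(20,0)=179911 f(20,2)=166820 f(20,4)=125780 f(20,6)=77500 f(20,8)=38759 f(20,10)=15504 f(20,12)=4845 f(20,14)=1140 f(20,16)=190 f(20,18)=20 f(20,20)=1
t=21: f(21,-5)=87210 f(21,-3)=239666 f(21,-1)=332367 f(21,1)=346731 f(21,3)=292600 f(21,5)=203280 f(21,7)=116259 f(21,9)=54263 f(21,11)=20349 f(21,13)=5985 f(21,15)=1330 f(21,17)=210 f(21,19)=21 f(21,21)=1
t=22: f(22,-4)=326876 f(22,-2)=572033 f(22,0)=679098 f(22,2)=639331 f(22,4)=495880 f(22,6)=319539 f(22,8)=170522 f(22,10)=74612 f(22,12)=26334 f(22,14)=7315 f(22,16)=1540 f(22,18)=231 f(22,20)=22 f(22,22)=1
t=23: f(23,-5)=326876 f(23,-3)=898909 f(23,-1)=1251131 f(23,1)=1318429 f(23,3)=1135211 f(23,5)=815419 f(23,7)=490061 f(23,9)=245134 f(23,11)=100946 f(23,13)=33649 f(23,15)=8855 f(23,17)=1771 f(23,19)=253 f(23,21)=23 f(23,23)=1
t=24: f(24,-4)=1225785 f(24,-2)=2150040 f(24,0)=2569560 f(24,2)=2453640 f(24,4)=1950630 f(24,6)=1305480 f(24,8)=735195 f(24,10)=346080 f(24,12)=134595 f(24,14)=42504 f(24,16)=10626 f(24,18)=2024 f(24,20)=276 f(24,22)=24 f(24,24)=1
t=25: f(25,-5)=1225785 f(25,-3)=3375825 f(25,-1)=4719600 f(25,1)=5023200 f(25,3)=4404270 f(25,5)=3256110 f(25,7)=2040675 f(25,9)=1081275 f(25,11)=480675 f(25,13)=177099 f(25,15)=53130 f(25,17)=12650 f(25,19)=2300 f(25,21)=300 f(25,23)=25 f(25,25)=1
t=26: f(26,-4)=4601610 f(26,-2)=8095425 f(26,0)=9742800 f(26,2)=9427470 f(26,4)=7660380 f(26,6)=5296785 f(26,8)=3121950 f(26,10)=1561950 f(26,12)=657774 f(26,14)=230229 f(26,16)=65780 f(26,18)=14950 f(26,20)=2600 f(26,22)=325 f(26,24)=26 f(26,26)=1
Σ_s f(26,s) = 50480055
P = 50480055/67108864 = 50480055/67108864

Answer: 50480055/67108864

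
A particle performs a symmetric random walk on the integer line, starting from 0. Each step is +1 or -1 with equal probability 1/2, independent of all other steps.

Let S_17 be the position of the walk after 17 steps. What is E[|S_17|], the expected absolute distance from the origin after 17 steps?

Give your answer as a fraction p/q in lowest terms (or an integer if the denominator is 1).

Answer: 109395/32768

Derivation:
S_17 takes values m ≡ 1 (mod 2) with |m| ≤ 17; P(S_17=m) = C(17,(17+m)/2)/2^17.
Total paths: 2^17 = 131072
Distribution: P(S=-17)=1/131072, P(S=-15)=17/131072, P(S=-13)=136/131072, P(S=-11)=680/131072, P(S=-9)=2380/131072, P(S=-7)=6188/131072, P(S=-5)=12376/131072, P(S=-3)=19448/131072, P(S=-1)=24310/131072, P(S=1)=24310/131072, P(S=3)=19448/131072, P(S=5)=12376/131072, P(S=7)=6188/131072, P(S=9)=2380/131072, P(S=11)=680/131072, P(S=13)=136/131072, P(S=15)=17/131072, P(S=17)=1/131072
E[|S_17|] = Σ_m |m|·P(S_17=m) = 437580/131072 = 109395/32768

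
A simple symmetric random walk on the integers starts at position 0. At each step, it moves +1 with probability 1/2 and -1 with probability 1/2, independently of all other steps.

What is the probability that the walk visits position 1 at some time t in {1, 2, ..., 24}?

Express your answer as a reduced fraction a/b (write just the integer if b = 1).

Answer: 3518265/4194304

Derivation:
Count via complement. Let g(t,s) = #length-t paths at position s with S_1..S_t all ≠ 1.
g(t,s) = g(t-1,s-1) + g(t-1,s+1) for s ≠ 1; g(t,1) = 0.
t=0: g(0,0)=1
t=1: g(1,-1)=1
t=2: g(2,-2)=1 g(2,0)=1
t=3: g(3,-3)=1 g(3,-1)=2
t=4: g(4,-4)=1 g(4,-2)=3 g(4,0)=2
t=5: g(5,-5)=1 g(5,-3)=4 g(5,-1)=5
t=6: g(6,-6)=1 g(6,-4)=5 g(6,-2)=9 g(6,0)=5
t=7: g(7,-7)=1 g(7,-5)=6 g(7,-3)=14 g(7,-1)=14
t=8: g(8,-8)=1 g(8,-6)=7 g(8,-4)=20 g(8,-2)=28 g(8,0)=14
t=9: g(9,-9)=1 g(9,-7)=8 g(9,-5)=27 g(9,-3)=48 g(9,-1)=42
t=10: g(10,-10)=1 g(10,-8)=9 g(10,-6)=35 g(10,-4)=75 g(10,-2)=90 g(10,0)=42
t=11: g(11,-11)=1 g(11,-9)=10 g(11,-7)=44 g(11,-5)=110 g(11,-3)=165 g(11,-1)=132
t=12: g(12,-12)=1 g(12,-10)=11 g(12,-8)=54 g(12,-6)=154 g(12,-4)=275 g(12,-2)=297 g(12,0)=132
t=13: g(13,-13)=1 g(13,-11)=12 g(13,-9)=65 g(13,-7)=208 g(13,-5)=429 g(13,-3)=572 g(13,-1)=429
t=14: g(14,-14)=1 g(14,-12)=13 g(14,-10)=77 g(14,-8)=273 g(14,-6)=637 g(14,-4)=1001 g(14,-2)=1001 g(14,0)=429
t=15: g(15,-15)=1 g(15,-13)=14 g(15,-11)=90 g(15,-9)=350 g(15,-7)=910 g(15,-5)=1638 g(15,-3)=2002 g(15,-1)=1430
t=16: g(16,-16)=1 g(16,-14)=15 g(16,-12)=104 g(16,-10)=440 g(16,-8)=1260 g(16,-6)=2548 g(16,-4)=3640 g(16,-2)=3432 g(16,0)=1430
t=17: g(17,-17)=1 g(17,-15)=16 g(17,-13)=119 g(17,-11)=544 g(17,-9)=1700 g(17,-7)=3808 g(17,-5)=6188 g(17,-3)=7072 g(17,-1)=4862
t=18: g(18,-18)=1 g(18,-16)=17 g(18,-14)=135 g(18,-12)=663 g(18,-10)=2244 g(18,-8)=5508 g(18,-6)=9996 g(18,-4)=13260 g(18,-2)=11934 g(18,0)=4862
t=19: g(19,-19)=1 g(19,-17)=18 g(19,-15)=152 g(19,-13)=798 g(19,-11)=2907 g(19,-9)=7752 g(19,-7)=15504 g(19,-5)=23256 g(19,-3)=25194 g(19,-1)=16796
t=20: g(20,-20)=1 g(20,-18)=19 g(20,-16)=170 g(20,-14)=950 g(20,-12)=3705 g(20,-10)=10659 g(20,-8)=23256 g(20,-6)=38760 g(20,-4)=48450 g(20,-2)=41990 g(20,0)=16796
t=21: g(21,-21)=1 g(21,-19)=20 g(21,-17)=189 g(21,-15)=1120 g(21,-13)=4655 g(21,-11)=14364 g(21,-9)=33915 g(21,-7)=62016 g(21,-5)=87210 g(21,-3)=90440 g(21,-1)=58786
t=22: g(22,-22)=1 g(22,-20)=21 g(22,-18)=209 g(22,-16)=1309 g(22,-14)=5775 g(22,-12)=19019 g(22,-10)=48279 g(22,-8)=95931 g(22,-6)=149226 g(22,-4)=177650 g(22,-2)=149226 g(22,0)=58786
t=23: g(23,-23)=1 g(23,-21)=22 g(23,-19)=230 g(23,-17)=1518 g(23,-15)=7084 g(23,-13)=24794 g(23,-11)=67298 g(23,-9)=144210 g(23,-7)=245157 g(23,-5)=326876 g(23,-3)=326876 g(23,-1)=208012
t=24: g(24,-24)=1 g(24,-22)=23 g(24,-20)=252 g(24,-18)=1748 g(24,-16)=8602 g(24,-14)=31878 g(24,-12)=92092 g(24,-10)=211508 g(24,-8)=389367 g(24,-6)=572033 g(24,-4)=653752 g(24,-2)=534888 g(24,0)=208012
Paths never hitting 1: Σ_s g(24,s) = 2704156
Paths hitting 1: 2^24 - 2704156 = 14073060
P = 14073060/16777216 = 3518265/4194304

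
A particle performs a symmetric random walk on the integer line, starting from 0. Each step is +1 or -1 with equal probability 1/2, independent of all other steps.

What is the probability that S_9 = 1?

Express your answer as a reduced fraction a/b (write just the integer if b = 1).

To reach position 1 after 9 steps: need 5 steps of +1 and 4 of -1.
Favorable paths: C(9,5) = 126
Total paths: 2^9 = 512
P = 126/512 = 63/256

Answer: 63/256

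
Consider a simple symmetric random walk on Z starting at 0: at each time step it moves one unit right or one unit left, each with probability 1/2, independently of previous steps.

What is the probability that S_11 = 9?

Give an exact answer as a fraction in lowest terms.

Answer: 11/2048

Derivation:
To reach position 9 after 11 steps: need 10 steps of +1 and 1 of -1.
Favorable paths: C(11,10) = 11
Total paths: 2^11 = 2048
P = 11/2048 = 11/2048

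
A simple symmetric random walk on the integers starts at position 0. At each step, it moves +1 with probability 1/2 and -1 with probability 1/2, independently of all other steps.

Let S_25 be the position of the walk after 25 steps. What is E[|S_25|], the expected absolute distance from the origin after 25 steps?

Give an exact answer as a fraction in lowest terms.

S_25 takes values m ≡ 1 (mod 2) with |m| ≤ 25; P(S_25=m) = C(25,(25+m)/2)/2^25.
Total paths: 2^25 = 33554432
Distribution: P(S=-25)=1/33554432, P(S=-23)=25/33554432, P(S=-21)=300/33554432, P(S=-19)=2300/33554432, P(S=-17)=12650/33554432, P(S=-15)=53130/33554432, P(S=-13)=177100/33554432, P(S=-11)=480700/33554432, P(S=-9)=1081575/33554432, P(S=-7)=2042975/33554432, P(S=-5)=3268760/33554432, P(S=-3)=4457400/33554432, P(S=-1)=5200300/33554432, P(S=1)=5200300/33554432, P(S=3)=4457400/33554432, P(S=5)=3268760/33554432, P(S=7)=2042975/33554432, P(S=9)=1081575/33554432, P(S=11)=480700/33554432, P(S=13)=177100/33554432, P(S=15)=53130/33554432, P(S=17)=12650/33554432, P(S=19)=2300/33554432, P(S=21)=300/33554432, P(S=23)=25/33554432, P(S=25)=1/33554432
E[|S_25|] = Σ_m |m|·P(S_25=m) = 135207800/33554432 = 16900975/4194304

Answer: 16900975/4194304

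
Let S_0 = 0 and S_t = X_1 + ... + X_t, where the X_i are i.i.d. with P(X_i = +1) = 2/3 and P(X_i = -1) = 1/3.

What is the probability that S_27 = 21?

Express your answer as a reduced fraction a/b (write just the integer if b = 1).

Answer: 5452595200/847288609443

Derivation:
To reach position 21 after 27 steps: need 24 steps of +1 and 3 steps of -1.
Number of such sequences: C(27,24) = 2925
Each has probability (2/3)^24 · (1/3)^3 = 16777216/7625597484987
P = 2925 · 16777216/7625597484987 = 5452595200/847288609443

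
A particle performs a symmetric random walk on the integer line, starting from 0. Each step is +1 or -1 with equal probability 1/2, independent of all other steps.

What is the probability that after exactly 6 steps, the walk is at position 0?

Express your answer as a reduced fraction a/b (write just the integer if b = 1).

To return to 0 after 6 steps: need exactly 3 steps of +1 and 3 of -1.
Favorable paths: C(6,3) = 20
Total paths: 2^6 = 64
P = 20/64 = 5/16

Answer: 5/16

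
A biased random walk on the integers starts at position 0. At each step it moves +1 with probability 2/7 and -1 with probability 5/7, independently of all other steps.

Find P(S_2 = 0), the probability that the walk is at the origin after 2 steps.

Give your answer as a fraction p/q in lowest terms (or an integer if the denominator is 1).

Answer: 20/49

Derivation:
To be at 0 after 2 steps: need exactly 1 step of +1 and 1 of -1.
Number of such sequences: C(2,1) = 2
Each has probability (2/7)^1 · (5/7)^1 = 10/49
P = 2 · 10/49 = 20/49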